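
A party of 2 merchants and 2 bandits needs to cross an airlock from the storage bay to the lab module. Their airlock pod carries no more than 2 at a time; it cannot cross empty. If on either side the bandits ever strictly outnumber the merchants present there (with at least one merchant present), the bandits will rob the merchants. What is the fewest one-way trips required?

5

Counting alone: each trip to the lab module takes at most 2 across and each return brings at least 1 back, so after t trips out (and t−1 returns) at most 2t − (t−1) of the 4 are across; that first reaches 4 at t = 3, so at least 5 crossings are needed.
The plan below uses exactly 5 crossings, so it is optimal:
1. 2 bandits → the lab module.  (the storage bay: 2M 0B; the lab module: 0M 2B)
2. 1 bandit ← the storage bay.  (the storage bay: 2M 1B; the lab module: 0M 1B)
3. 2 merchants → the lab module.  (the storage bay: 0M 1B; the lab module: 2M 1B)
4. 1 bandit ← the storage bay.  (the storage bay: 0M 2B; the lab module: 2M 0B)
5. 2 bandits → the lab module.  (the storage bay: 0M 0B; the lab module: 2M 2B)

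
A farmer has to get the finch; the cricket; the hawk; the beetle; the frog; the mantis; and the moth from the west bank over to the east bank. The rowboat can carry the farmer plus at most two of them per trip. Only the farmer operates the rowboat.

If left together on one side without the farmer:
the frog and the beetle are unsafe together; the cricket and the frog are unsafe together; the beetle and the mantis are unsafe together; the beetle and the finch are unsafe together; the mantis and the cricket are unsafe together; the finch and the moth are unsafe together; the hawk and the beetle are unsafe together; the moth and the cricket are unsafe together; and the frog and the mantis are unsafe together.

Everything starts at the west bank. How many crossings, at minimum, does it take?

Whatever the first load, the items left behind include a forbidden pair without the farmer. No opening move is safe, so no plan exists.

impossible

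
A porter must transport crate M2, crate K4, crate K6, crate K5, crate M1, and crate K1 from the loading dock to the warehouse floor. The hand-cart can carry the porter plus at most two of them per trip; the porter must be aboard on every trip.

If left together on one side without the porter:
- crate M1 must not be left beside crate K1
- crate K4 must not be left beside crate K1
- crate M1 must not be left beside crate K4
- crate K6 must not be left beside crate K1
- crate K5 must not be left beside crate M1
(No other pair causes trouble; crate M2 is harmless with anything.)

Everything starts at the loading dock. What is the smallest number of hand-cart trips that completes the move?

9

Counting alone: the porter can take at most 2 across per trip to the warehouse floor, so moving all 6 needs at least 3 loaded trips out, with a return between consecutive ones — at least 5 crossings.
The safety rule pushes this higher. Following every safe sequence of crossings, the most of the 6 that can be at the warehouse floor as the hand-cart arrives there on crossings 5, 7 is 4, 5 respectively — never all 6.
So no plan with fewer than 9 crossings exists, and this one achieves 9:
1. Porter goes to the warehouse floor with crate K1 and crate M1.  [the loading dock: crate K4, crate K5, crate K6, crate M2 | the warehouse floor: crate K1, crate M1]
2. Porter goes back to the loading dock with crate M1.  [the loading dock: crate K4, crate K5, crate K6, crate M1, crate M2 | the warehouse floor: crate K1]
3. Porter goes to the warehouse floor with crate M1 and crate M2.  [the loading dock: crate K4, crate K5, crate K6 | the warehouse floor: crate K1, crate M1, crate M2]
4. Porter goes back to the loading dock with crate M1.  [the loading dock: crate K4, crate K5, crate K6, crate M1 | the warehouse floor: crate K1, crate M2]
5. Porter goes to the warehouse floor with crate K4 and crate K5.  [the loading dock: crate K6, crate M1 | the warehouse floor: crate K1, crate K4, crate K5, crate M2]
6. Porter goes back to the loading dock with crate K4.  [the loading dock: crate K4, crate K6, crate M1 | the warehouse floor: crate K1, crate K5, crate M2]
7. Porter goes to the warehouse floor with crate K4 and crate K6.  [the loading dock: crate M1 | the warehouse floor: crate K1, crate K4, crate K5, crate K6, crate M2]
8. Porter goes back to the loading dock with crate K1.  [the loading dock: crate K1, crate M1 | the warehouse floor: crate K4, crate K5, crate K6, crate M2]
9. Porter goes to the warehouse floor with crate K1 and crate M1.  [the loading dock: — | the warehouse floor: crate K1, crate K4, crate K5, crate K6, crate M1, crate M2]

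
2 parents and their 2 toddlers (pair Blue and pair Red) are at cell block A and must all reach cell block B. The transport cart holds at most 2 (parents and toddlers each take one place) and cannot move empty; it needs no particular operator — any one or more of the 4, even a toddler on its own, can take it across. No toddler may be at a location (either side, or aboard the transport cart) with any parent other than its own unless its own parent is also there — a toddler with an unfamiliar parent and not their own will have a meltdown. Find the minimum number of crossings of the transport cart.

Counting alone: each trip to cell block B takes at most 2 across and each return brings at least 1 back, so after t trips out (and t−1 returns) at most 2t − (t−1) of the 4 are across; that first reaches 4 at t = 3, so at least 5 crossings are needed.
The plan below uses exactly 5 crossings, so it is optimal:
1. parent Blue and toddler Blue cross → cell block B.
2. parent Blue crosses ← cell block A.
3. parent Blue and parent Red cross → cell block B.
4. parent Red crosses ← cell block A.
5. parent Red and toddler Red cross → cell block B.

5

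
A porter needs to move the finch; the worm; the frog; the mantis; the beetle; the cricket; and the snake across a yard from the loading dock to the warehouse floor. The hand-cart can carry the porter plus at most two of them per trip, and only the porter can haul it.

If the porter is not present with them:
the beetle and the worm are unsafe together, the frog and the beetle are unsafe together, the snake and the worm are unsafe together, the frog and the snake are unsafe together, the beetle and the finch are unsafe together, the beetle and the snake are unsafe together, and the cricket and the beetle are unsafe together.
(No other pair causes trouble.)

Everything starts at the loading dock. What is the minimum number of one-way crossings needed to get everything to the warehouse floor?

11

Counting alone: the porter can take at most 2 across per trip to the warehouse floor, so moving all 7 needs at least 4 loaded trips out, with a return between consecutive ones — at least 7 crossings.
The safety rule pushes this higher. Following every safe sequence of crossings, the most of the 7 that can be at the warehouse floor as the hand-cart arrives there on crossings 7, 9 is 5, 6 respectively — never all 7.
So no plan with fewer than 11 crossings exists, and this one achieves 11:
1. Porter goes to the warehouse floor with the beetle and the snake.
2. Porter goes back to the loading dock with the beetle.
3. Porter goes to the warehouse floor with the beetle and the finch.
4. Porter goes back to the loading dock with the beetle.
5. Porter goes to the warehouse floor with the beetle and the mantis.
6. Porter goes back to the loading dock with the beetle.
7. Porter goes to the warehouse floor with the beetle and the cricket.
8. Porter goes back to the loading dock with the beetle.
9. Porter goes to the warehouse floor with the frog and the worm.
10. Porter goes back to the loading dock with the snake.
11. Porter goes to the warehouse floor with the beetle and the snake.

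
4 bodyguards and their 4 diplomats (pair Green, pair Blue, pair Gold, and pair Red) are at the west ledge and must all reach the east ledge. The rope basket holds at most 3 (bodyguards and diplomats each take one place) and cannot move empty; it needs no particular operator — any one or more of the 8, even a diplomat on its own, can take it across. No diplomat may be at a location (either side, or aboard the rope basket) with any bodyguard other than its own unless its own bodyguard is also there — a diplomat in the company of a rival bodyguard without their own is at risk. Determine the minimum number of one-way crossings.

Counting alone: each trip to the east ledge takes at most 3 across and each return brings at least 1 back, so after t trips out (and t−1 returns) at most 3t − (t−1) of the 8 are across; that first reaches 8 at t = 4, so at least 7 crossings are needed.
The safety rule pushes this higher. Following every safe sequence of crossings, the most of the 8 that can be at the east ledge as the rope basket arrives there on crossing 7 is 7 — never all 8.
So no plan with fewer than 9 crossings exists, and this one achieves 9:
1. bodyguard Green and diplomat Green cross → the east ledge.
2. bodyguard Green crosses ← the west ledge.
3. bodyguard Blue, bodyguard Green, and diplomat Blue cross → the east ledge.
4. bodyguard Green and diplomat Green cross ← the west ledge.
5. bodyguard Gold, bodyguard Green, and bodyguard Red cross → the east ledge.
6. diplomat Blue crosses ← the west ledge.
7. diplomat Blue and diplomat Green cross → the east ledge.
8. diplomat Green crosses ← the west ledge.
9. diplomat Gold, diplomat Green, and diplomat Red cross → the east ledge.

9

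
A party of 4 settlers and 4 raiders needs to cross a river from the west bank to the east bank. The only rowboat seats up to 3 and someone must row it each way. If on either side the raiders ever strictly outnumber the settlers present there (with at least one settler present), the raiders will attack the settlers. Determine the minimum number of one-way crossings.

Counting alone: each trip to the east bank takes at most 3 across and each return brings at least 1 back, so after t trips out (and t−1 returns) at most 3t − (t−1) of the 8 are across; that first reaches 8 at t = 4, so at least 7 crossings are needed.
The safety rule pushes this higher. Following every safe sequence of crossings, the most of the 8 that can be at the east bank as the rowboat arrives there on crossing 7 is 7 — never all 8.
So no plan with fewer than 9 crossings exists, and this one achieves 9:
1. 2 raiders → the east bank.  (the west bank: 4S 2R; the east bank: 0S 2R)
2. 1 raider ← the west bank.  (the west bank: 4S 3R; the east bank: 0S 1R)
3. 3 raiders → the east bank.  (the west bank: 4S 0R; the east bank: 0S 4R)
4. 1 raider ← the west bank.  (the west bank: 4S 1R; the east bank: 0S 3R)
5. 3 settlers → the east bank.  (the west bank: 1S 1R; the east bank: 3S 3R)
6. 1 settler and 1 raider ← the west bank.  (the west bank: 2S 2R; the east bank: 2S 2R)
7. 2 settlers → the east bank.  (the west bank: 0S 2R; the east bank: 4S 2R)
8. 1 raider ← the west bank.  (the west bank: 0S 3R; the east bank: 4S 1R)
9. 3 raiders → the east bank.  (the west bank: 0S 0R; the east bank: 4S 4R)

9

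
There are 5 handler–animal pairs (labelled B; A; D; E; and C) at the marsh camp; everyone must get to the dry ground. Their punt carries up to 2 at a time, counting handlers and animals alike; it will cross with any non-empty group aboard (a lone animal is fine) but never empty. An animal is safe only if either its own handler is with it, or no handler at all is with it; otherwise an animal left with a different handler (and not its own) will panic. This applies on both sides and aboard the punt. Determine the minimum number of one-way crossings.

impossible

Following every safe sequence of crossings from the start, the most of the 10 that can be at the dry ground as the punt arrives there on crossings 1, 3, 5, 7 is 2, 3, 4, 5 respectively; the best ever achieved is 5 of 10.
From crossing 9 on, no configuration arises that was not already reachable earlier: only 82 distinct safe configurations (who is on which side, and where the punt is) can ever be reached, none of them has everyone across, and every continuation just revisits them. So no valid plan exists.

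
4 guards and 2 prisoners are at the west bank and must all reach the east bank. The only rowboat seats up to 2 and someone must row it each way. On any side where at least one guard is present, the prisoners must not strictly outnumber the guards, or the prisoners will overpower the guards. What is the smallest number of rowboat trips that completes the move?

9

Counting alone: each trip to the east bank takes at most 2 across and each return brings at least 1 back, so after t trips out (and t−1 returns) at most 2t − (t−1) of the 6 are across; that first reaches 6 at t = 5, so at least 9 crossings are needed.
The plan below uses exactly 9 crossings, so it is optimal:
1. 2 prisoners → the east bank.  (the west bank: 4G 0P; the east bank: 0G 2P)
2. 1 prisoner ← the west bank.  (the west bank: 4G 1P; the east bank: 0G 1P)
3. 2 guards → the east bank.  (the west bank: 2G 1P; the east bank: 2G 1P)
4. 1 prisoner ← the west bank.  (the west bank: 2G 2P; the east bank: 2G 0P)
5. 2 prisoners → the east bank.  (the west bank: 2G 0P; the east bank: 2G 2P)
6. 1 prisoner ← the west bank.  (the west bank: 2G 1P; the east bank: 2G 1P)
7. 1 guard and 1 prisoner → the east bank.  (the west bank: 1G 0P; the east bank: 3G 2P)
8. 1 prisoner ← the west bank.  (the west bank: 1G 1P; the east bank: 3G 1P)
9. 1 guard and 1 prisoner → the east bank.  (the west bank: 0G 0P; the east bank: 4G 2P)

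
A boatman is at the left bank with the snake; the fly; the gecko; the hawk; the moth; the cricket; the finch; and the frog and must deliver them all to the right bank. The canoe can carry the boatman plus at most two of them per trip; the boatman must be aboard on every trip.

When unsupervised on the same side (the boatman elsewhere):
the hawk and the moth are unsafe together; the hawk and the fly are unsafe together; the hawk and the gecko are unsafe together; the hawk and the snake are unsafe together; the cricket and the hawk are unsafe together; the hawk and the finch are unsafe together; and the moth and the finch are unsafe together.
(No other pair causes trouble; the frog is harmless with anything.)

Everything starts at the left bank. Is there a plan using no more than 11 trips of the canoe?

Counting alone: the boatman can take at most 2 across per trip to the right bank, so moving all 8 needs at least 4 loaded trips out, with a return between consecutive ones — at least 7 crossings.
The safety rule pushes this higher. Following every safe sequence of crossings, the most of the 8 that can be at the right bank as the canoe arrives there on crossings 7, 9, 11 is 5, 6, 7 respectively — never all 8.
So the move cannot be finished within 11 crossings. (The shortest complete plan takes 13:)
1. Boatman goes to the right bank with the hawk and the moth.  [the left bank: the cricket, the finch, the fly, the frog, the gecko, the snake | the right bank: the hawk, the moth]
2. Boatman goes back to the left bank with the hawk.  [the left bank: the cricket, the finch, the fly, the frog, the gecko, the hawk, the snake | the right bank: the moth]
3. Boatman goes to the right bank with the hawk and the snake.  [the left bank: the cricket, the finch, the fly, the frog, the gecko | the right bank: the hawk, the moth, the snake]
4. Boatman goes back to the left bank with the hawk.  [the left bank: the cricket, the finch, the fly, the frog, the gecko, the hawk | the right bank: the moth, the snake]
5. Boatman goes to the right bank with the fly and the hawk.  [the left bank: the cricket, the finch, the frog, the gecko | the right bank: the fly, the hawk, the moth, the snake]
6. Boatman goes back to the left bank with the hawk.  [the left bank: the cricket, the finch, the frog, the gecko, the hawk | the right bank: the fly, the moth, the snake]
7. Boatman goes to the right bank with the gecko and the hawk.  [the left bank: the cricket, the finch, the frog | the right bank: the fly, the gecko, the hawk, the moth, the snake]
8. Boatman goes back to the left bank with the hawk.  [the left bank: the cricket, the finch, the frog, the hawk | the right bank: the fly, the gecko, the moth, the snake]
9. Boatman goes to the right bank with the cricket and the hawk.  [the left bank: the finch, the frog | the right bank: the cricket, the fly, the gecko, the hawk, the moth, the snake]
10. Boatman goes back to the left bank with the hawk.  [the left bank: the finch, the frog, the hawk | the right bank: the cricket, the fly, the gecko, the moth, the snake]
11. Boatman goes to the right bank with the frog and the hawk.  [the left bank: the finch | the right bank: the cricket, the fly, the frog, the gecko, the hawk, the moth, the snake]
12. Boatman goes back to the left bank with the hawk.  [the left bank: the finch, the hawk | the right bank: the cricket, the fly, the frog, the gecko, the moth, the snake]
13. Boatman goes to the right bank with the finch and the hawk.  [the left bank: — | the right bank: the cricket, the finch, the fly, the frog, the gecko, the hawk, the moth, the snake]

No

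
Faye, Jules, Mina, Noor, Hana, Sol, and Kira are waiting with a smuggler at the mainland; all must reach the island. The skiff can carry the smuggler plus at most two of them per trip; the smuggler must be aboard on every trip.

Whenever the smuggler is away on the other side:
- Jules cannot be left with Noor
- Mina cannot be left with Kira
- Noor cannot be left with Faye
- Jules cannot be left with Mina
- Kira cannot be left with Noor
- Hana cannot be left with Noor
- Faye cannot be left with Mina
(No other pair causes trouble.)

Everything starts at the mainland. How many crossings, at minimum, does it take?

Counting alone: the smuggler can take at most 2 across per trip to the island, so moving all 7 needs at least 4 loaded trips out, with a return between consecutive ones — at least 7 crossings.
The safety rule pushes this higher. Following every safe sequence of crossings, the most of the 7 that can be at the island as the skiff arrives there on crossing 7 is 6 — never all 7.
So no plan with fewer than 9 crossings exists, and this one achieves 9:
1. Smuggler goes to the island with Mina and Noor.
2. Smuggler goes back to the mainland alone.
3. Smuggler goes to the island with Sol.
4. Smuggler goes back to the mainland alone.
5. Smuggler goes to the island with Faye and Jules.
6. Smuggler goes back to the mainland with Mina and Noor.
7. Smuggler goes to the island with Hana and Kira.
8. Smuggler goes back to the mainland alone.
9. Smuggler goes to the island with Mina and Noor.

9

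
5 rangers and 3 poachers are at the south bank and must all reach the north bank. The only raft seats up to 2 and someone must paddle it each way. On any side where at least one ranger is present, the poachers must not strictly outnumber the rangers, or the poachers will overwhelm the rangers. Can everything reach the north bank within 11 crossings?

No

Counting alone: each trip to the north bank takes at most 2 across and each return brings at least 1 back, so after t trips out (and t−1 returns) at most 2t − (t−1) of the 8 are across; that first reaches 8 at t = 7, so at least 13 crossings are needed.
Since 11 < 13, 11 crossings cannot be enough. (The shortest complete plan in fact takes 13:)
1. 2 poachers → the north bank.  (the south bank: 5R 1P; the north bank: 0R 2P)
2. 1 poacher ← the south bank.  (the south bank: 5R 2P; the north bank: 0R 1P)
3. 2 poachers → the north bank.  (the south bank: 5R 0P; the north bank: 0R 3P)
4. 1 poacher ← the south bank.  (the south bank: 5R 1P; the north bank: 0R 2P)
5. 2 rangers → the north bank.  (the south bank: 3R 1P; the north bank: 2R 2P)
6. 1 poacher ← the south bank.  (the south bank: 3R 2P; the north bank: 2R 1P)
7. 1 ranger and 1 poacher → the north bank.  (the south bank: 2R 1P; the north bank: 3R 2P)
8. 1 poacher ← the south bank.  (the south bank: 2R 2P; the north bank: 3R 1P)
9. 2 poachers → the north bank.  (the south bank: 2R 0P; the north bank: 3R 3P)
10. 1 poacher ← the south bank.  (the south bank: 2R 1P; the north bank: 3R 2P)
11. 1 ranger and 1 poacher → the north bank.  (the south bank: 1R 0P; the north bank: 4R 3P)
12. 1 poacher ← the south bank.  (the south bank: 1R 1P; the north bank: 4R 2P)
13. 1 ranger and 1 poacher → the north bank.  (the south bank: 0R 0P; the north bank: 5R 3P)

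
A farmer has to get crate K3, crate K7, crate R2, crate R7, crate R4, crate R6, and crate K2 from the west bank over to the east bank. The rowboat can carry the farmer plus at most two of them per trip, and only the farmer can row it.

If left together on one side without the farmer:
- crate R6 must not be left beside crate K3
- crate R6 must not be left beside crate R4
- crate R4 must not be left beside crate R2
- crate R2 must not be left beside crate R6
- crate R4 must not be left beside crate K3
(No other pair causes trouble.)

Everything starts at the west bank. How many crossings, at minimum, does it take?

11

Counting alone: the farmer can take at most 2 across per trip to the east bank, so moving all 7 needs at least 4 loaded trips out, with a return between consecutive ones — at least 7 crossings.
The safety rule pushes this higher. Following every safe sequence of crossings, the most of the 7 that can be at the east bank as the rowboat arrives there on crossings 7, 9 is 5, 6 respectively — never all 7.
So no plan with fewer than 11 crossings exists, and this one achieves 11:
1. Farmer goes to the east bank with crate R4 and crate R6.
2. Farmer goes back to the west bank with crate R4.
3. Farmer goes to the east bank with crate K3 and crate R2.
4. Farmer goes back to the west bank with crate R6.
5. Farmer goes to the east bank with crate K7 and crate R4.
6. Farmer goes back to the west bank with crate R4.
7. Farmer goes to the east bank with crate R4 and crate R7.
8. Farmer goes back to the west bank with crate R4.
9. Farmer goes to the east bank with crate K2 and crate R4.
10. Farmer goes back to the west bank with crate R4.
11. Farmer goes to the east bank with crate R4 and crate R6.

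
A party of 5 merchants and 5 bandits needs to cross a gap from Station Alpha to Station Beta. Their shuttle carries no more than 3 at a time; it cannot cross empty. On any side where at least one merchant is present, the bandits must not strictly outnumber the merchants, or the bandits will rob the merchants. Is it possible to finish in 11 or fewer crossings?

Yes

Yes — this plan uses 11 crossings (≤ 11):
1. 2 bandits → Station Beta.  (Station Alpha: 5M 3B; Station Beta: 0M 2B)
2. 1 bandit ← Station Alpha.  (Station Alpha: 5M 4B; Station Beta: 0M 1B)
3. 3 bandits → Station Beta.  (Station Alpha: 5M 1B; Station Beta: 0M 4B)
4. 1 bandit ← Station Alpha.  (Station Alpha: 5M 2B; Station Beta: 0M 3B)
5. 3 merchants → Station Beta.  (Station Alpha: 2M 2B; Station Beta: 3M 3B)
6. 1 merchant and 1 bandit ← Station Alpha.  (Station Alpha: 3M 3B; Station Beta: 2M 2B)
7. 3 merchants → Station Beta.  (Station Alpha: 0M 3B; Station Beta: 5M 2B)
8. 1 bandit ← Station Alpha.  (Station Alpha: 0M 4B; Station Beta: 5M 1B)
9. 2 bandits → Station Beta.  (Station Alpha: 0M 2B; Station Beta: 5M 3B)
10. 1 bandit ← Station Alpha.  (Station Alpha: 0M 3B; Station Beta: 5M 2B)
11. 3 bandits → Station Beta.  (Station Alpha: 0M 0B; Station Beta: 5M 5B)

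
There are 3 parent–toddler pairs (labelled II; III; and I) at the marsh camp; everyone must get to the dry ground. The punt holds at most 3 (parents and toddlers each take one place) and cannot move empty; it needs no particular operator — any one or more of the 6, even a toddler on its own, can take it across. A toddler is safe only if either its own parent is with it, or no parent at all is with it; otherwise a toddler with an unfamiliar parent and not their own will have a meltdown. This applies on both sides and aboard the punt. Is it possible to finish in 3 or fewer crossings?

Counting alone: each trip to the dry ground takes at most 3 across and each return brings at least 1 back, so after t trips out (and t−1 returns) at most 3t − (t−1) of the 6 are across; that first reaches 6 at t = 3, so at least 5 crossings are needed.
Since 3 < 5, 3 crossings cannot be enough. (The shortest complete plan in fact takes 5:)
1. parent II and toddler II cross → the dry ground.
2. parent II crosses ← the marsh camp.
3. parent I, parent II, and parent III cross → the dry ground.
4. toddler II crosses ← the marsh camp.
5. toddler I, toddler II, and toddler III cross → the dry ground.

No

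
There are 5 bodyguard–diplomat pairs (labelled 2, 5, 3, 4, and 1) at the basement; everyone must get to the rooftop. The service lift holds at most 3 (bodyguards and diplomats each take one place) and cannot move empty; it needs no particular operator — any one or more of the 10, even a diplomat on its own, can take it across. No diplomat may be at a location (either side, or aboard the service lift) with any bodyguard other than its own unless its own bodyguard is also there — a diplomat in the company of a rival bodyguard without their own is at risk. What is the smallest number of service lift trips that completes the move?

Counting alone: each trip to the rooftop takes at most 3 across and each return brings at least 1 back, so after t trips out (and t−1 returns) at most 3t − (t−1) of the 10 are across; that first reaches 10 at t = 5, so at least 9 crossings are needed.
The safety rule pushes this higher. Following every safe sequence of crossings, the most of the 10 that can be at the rooftop as the service lift arrives there on crossing 9 is 9 — never all 10.
So no plan with fewer than 11 crossings exists, and this one achieves 11:
1. bodyguard 2 and diplomat 2 cross → the rooftop.
2. bodyguard 2 crosses ← the basement.
3. diplomat 3, diplomat 4, and diplomat 5 cross → the rooftop.
4. diplomat 2 crosses ← the basement.
5. bodyguard 3, bodyguard 4, and bodyguard 5 cross → the rooftop.
6. bodyguard 5 and diplomat 5 cross ← the basement.
7. bodyguard 1, bodyguard 2, and bodyguard 5 cross → the rooftop.
8. diplomat 3 crosses ← the basement.
9. diplomat 2 and diplomat 5 cross → the rooftop.
10. diplomat 2 crosses ← the basement.
11. diplomat 1, diplomat 2, and diplomat 3 cross → the rooftop.

11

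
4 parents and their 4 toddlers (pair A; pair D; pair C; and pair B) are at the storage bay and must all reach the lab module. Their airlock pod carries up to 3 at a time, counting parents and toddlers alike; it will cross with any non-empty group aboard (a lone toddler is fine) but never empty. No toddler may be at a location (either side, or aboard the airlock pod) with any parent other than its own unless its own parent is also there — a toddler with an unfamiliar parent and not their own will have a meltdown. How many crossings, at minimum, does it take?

Counting alone: each trip to the lab module takes at most 3 across and each return brings at least 1 back, so after t trips out (and t−1 returns) at most 3t − (t−1) of the 8 are across; that first reaches 8 at t = 4, so at least 7 crossings are needed.
The safety rule pushes this higher. Following every safe sequence of crossings, the most of the 8 that can be at the lab module as the airlock pod arrives there on crossing 7 is 7 — never all 8.
So no plan with fewer than 9 crossings exists, and this one achieves 9:
1. parent A and toddler A cross → the lab module.
2. parent A crosses ← the storage bay.
3. parent A, parent D, and toddler D cross → the lab module.
4. parent A and toddler A cross ← the storage bay.
5. parent A, parent B, and parent C cross → the lab module.
6. toddler D crosses ← the storage bay.
7. toddler A and toddler D cross → the lab module.
8. toddler A crosses ← the storage bay.
9. toddler A, toddler B, and toddler C cross → the lab module.

9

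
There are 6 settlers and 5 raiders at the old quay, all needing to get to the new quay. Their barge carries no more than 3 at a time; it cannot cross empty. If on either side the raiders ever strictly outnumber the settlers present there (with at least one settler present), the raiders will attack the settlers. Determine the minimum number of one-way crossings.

9

Counting alone: each trip to the new quay takes at most 3 across and each return brings at least 1 back, so after t trips out (and t−1 returns) at most 3t − (t−1) of the 11 are across; that first reaches 11 at t = 5, so at least 9 crossings are needed.
The plan below uses exactly 9 crossings, so it is optimal:
1. 3 raiders → the new quay.  (the old quay: 6S 2R; the new quay: 0S 3R)
2. 1 raider ← the old quay.  (the old quay: 6S 3R; the new quay: 0S 2R)
3. 3 settlers → the new quay.  (the old quay: 3S 3R; the new quay: 3S 2R)
4. 1 settler ← the old quay.  (the old quay: 4S 3R; the new quay: 2S 2R)
5. 2 settlers and 1 raider → the new quay.  (the old quay: 2S 2R; the new quay: 4S 3R)
6. 1 settler ← the old quay.  (the old quay: 3S 2R; the new quay: 3S 3R)
7. 2 settlers and 1 raider → the new quay.  (the old quay: 1S 1R; the new quay: 5S 4R)
8. 1 settler ← the old quay.  (the old quay: 2S 1R; the new quay: 4S 4R)
9. 2 settlers and 1 raider → the new quay.  (the old quay: 0S 0R; the new quay: 6S 5R)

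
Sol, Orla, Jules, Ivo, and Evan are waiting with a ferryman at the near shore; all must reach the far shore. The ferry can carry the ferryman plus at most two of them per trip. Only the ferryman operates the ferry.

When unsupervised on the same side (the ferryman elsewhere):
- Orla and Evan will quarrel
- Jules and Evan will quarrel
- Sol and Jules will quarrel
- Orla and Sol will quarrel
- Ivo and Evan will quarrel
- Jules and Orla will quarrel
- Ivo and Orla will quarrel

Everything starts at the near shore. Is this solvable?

No

Whatever the first load, the items left behind include a forbidden pair without the ferryman. No opening move is safe, so no plan exists.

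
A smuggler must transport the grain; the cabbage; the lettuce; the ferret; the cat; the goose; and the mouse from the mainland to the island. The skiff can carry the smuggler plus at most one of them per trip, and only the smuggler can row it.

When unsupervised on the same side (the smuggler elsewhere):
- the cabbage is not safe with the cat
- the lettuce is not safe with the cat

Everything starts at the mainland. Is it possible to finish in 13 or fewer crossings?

No

Counting alone: the smuggler can take at most 1 across per trip to the island, so moving all 7 needs at least 7 loaded trips out, with a return between consecutive ones — at least 13 crossings.
The safety rule pushes this higher. Following every safe sequence of crossings, the most of the 7 that can be at the island as the skiff arrives there on crossing 13 is 6 — never all 7.
So the move cannot be finished within 13 crossings. (The shortest complete plan takes 15:)
1. Smuggler goes to the island with the cat.  [the mainland: the cabbage, the ferret, the goose, the grain, the lettuce, the mouse | the island: the cat]
2. Smuggler goes back to the mainland alone.  [the mainland: the cabbage, the ferret, the goose, the grain, the lettuce, the mouse | the island: the cat]
3. Smuggler goes to the island with the grain.  [the mainland: the cabbage, the ferret, the goose, the lettuce, the mouse | the island: the cat, the grain]
4. Smuggler goes back to the mainland alone.  [the mainland: the cabbage, the ferret, the goose, the lettuce, the mouse | the island: the cat, the grain]
5. Smuggler goes to the island with the cabbage.  [the mainland: the ferret, the goose, the lettuce, the mouse | the island: the cabbage, the cat, the grain]
6. Smuggler goes back to the mainland with the cat.  [the mainland: the cat, the ferret, the goose, the lettuce, the mouse | the island: the cabbage, the grain]
7. Smuggler goes to the island with the lettuce.  [the mainland: the cat, the ferret, the goose, the mouse | the island: the cabbage, the grain, the lettuce]
8. Smuggler goes back to the mainland alone.  [the mainland: the cat, the ferret, the goose, the mouse | the island: the cabbage, the grain, the lettuce]
9. Smuggler goes to the island with the ferret.  [the mainland: the cat, the goose, the mouse | the island: the cabbage, the ferret, the grain, the lettuce]
10. Smuggler goes back to the mainland alone.  [the mainland: the cat, the goose, the mouse | the island: the cabbage, the ferret, the grain, the lettuce]
11. Smuggler goes to the island with the goose.  [the mainland: the cat, the mouse | the island: the cabbage, the ferret, the goose, the grain, the lettuce]
12. Smuggler goes back to the mainland alone.  [the mainland: the cat, the mouse | the island: the cabbage, the ferret, the goose, the grain, the lettuce]
13. Smuggler goes to the island with the mouse.  [the mainland: the cat | the island: the cabbage, the ferret, the goose, the grain, the lettuce, the mouse]
14. Smuggler goes back to the mainland alone.  [the mainland: the cat | the island: the cabbage, the ferret, the goose, the grain, the lettuce, the mouse]
15. Smuggler goes to the island with the cat.  [the mainland: — | the island: the cabbage, the cat, the ferret, the goose, the grain, the lettuce, the mouse]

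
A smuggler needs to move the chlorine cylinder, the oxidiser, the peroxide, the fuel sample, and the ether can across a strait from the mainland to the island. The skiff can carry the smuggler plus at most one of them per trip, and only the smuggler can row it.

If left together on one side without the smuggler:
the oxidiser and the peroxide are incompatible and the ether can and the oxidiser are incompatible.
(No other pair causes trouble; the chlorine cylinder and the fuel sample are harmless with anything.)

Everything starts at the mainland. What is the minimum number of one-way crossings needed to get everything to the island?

Counting alone: the smuggler can take at most 1 across per trip to the island, so moving all 5 needs at least 5 loaded trips out, with a return between consecutive ones — at least 9 crossings.
The safety rule pushes this higher. Following every safe sequence of crossings, the most of the 5 that can be at the island as the skiff arrives there on crossing 9 is 4 — never all 5.
So no plan with fewer than 11 crossings exists, and this one achieves 11:
1. Smuggler goes to the island with the oxidiser.  [the mainland: the chlorine cylinder, the ether can, the fuel sample, the peroxide | the island: the oxidiser]
2. Smuggler goes back to the mainland alone.  [the mainland: the chlorine cylinder, the ether can, the fuel sample, the peroxide | the island: the oxidiser]
3. Smuggler goes to the island with the chlorine cylinder.  [the mainland: the ether can, the fuel sample, the peroxide | the island: the chlorine cylinder, the oxidiser]
4. Smuggler goes back to the mainland alone.  [the mainland: the ether can, the fuel sample, the peroxide | the island: the chlorine cylinder, the oxidiser]
5. Smuggler goes to the island with the peroxide.  [the mainland: the ether can, the fuel sample | the island: the chlorine cylinder, the oxidiser, the peroxide]
6. Smuggler goes back to the mainland with the oxidiser.  [the mainland: the ether can, the fuel sample, the oxidiser | the island: the chlorine cylinder, the peroxide]
7. Smuggler goes to the island with the ether can.  [the mainland: the fuel sample, the oxidiser | the island: the chlorine cylinder, the ether can, the peroxide]
8. Smuggler goes back to the mainland alone.  [the mainland: the fuel sample, the oxidiser | the island: the chlorine cylinder, the ether can, the peroxide]
9. Smuggler goes to the island with the fuel sample.  [the mainland: the oxidiser | the island: the chlorine cylinder, the ether can, the fuel sample, the peroxide]
10. Smuggler goes back to the mainland alone.  [the mainland: the oxidiser | the island: the chlorine cylinder, the ether can, the fuel sample, the peroxide]
11. Smuggler goes to the island with the oxidiser.  [the mainland: — | the island: the chlorine cylinder, the ether can, the fuel sample, the oxidiser, the peroxide]

11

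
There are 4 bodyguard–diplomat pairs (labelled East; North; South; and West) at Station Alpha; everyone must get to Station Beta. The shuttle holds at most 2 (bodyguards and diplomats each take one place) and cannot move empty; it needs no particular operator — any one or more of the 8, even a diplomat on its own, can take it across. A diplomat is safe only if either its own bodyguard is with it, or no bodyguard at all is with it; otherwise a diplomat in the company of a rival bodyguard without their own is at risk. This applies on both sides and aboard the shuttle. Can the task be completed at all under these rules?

No

Following every safe sequence of crossings from the start, the most of the 8 that can be at Station Beta as the shuttle arrives there on crossings 1, 3, 5 is 2, 3, 4 respectively; the best ever achieved is 4 of 8.
From crossing 7 on, no configuration arises that was not already reachable earlier: only 44 distinct safe configurations (who is on which side, and where the shuttle is) can ever be reached, none of them has everyone across, and every continuation just revisits them. So no valid plan exists.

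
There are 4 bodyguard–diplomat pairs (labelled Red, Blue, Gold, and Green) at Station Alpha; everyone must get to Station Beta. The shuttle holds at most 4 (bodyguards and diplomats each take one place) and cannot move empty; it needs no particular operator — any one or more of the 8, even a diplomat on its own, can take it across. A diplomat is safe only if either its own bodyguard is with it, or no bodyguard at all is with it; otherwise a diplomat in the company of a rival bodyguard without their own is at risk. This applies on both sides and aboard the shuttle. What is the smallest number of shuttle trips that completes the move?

Counting alone: each trip to Station Beta takes at most 4 across and each return brings at least 1 back, so after t trips out (and t−1 returns) at most 4t − (t−1) of the 8 are across; that first reaches 8 at t = 3, so at least 5 crossings are needed.
The plan below uses exactly 5 crossings, so it is optimal:
1. bodyguard Red and diplomat Red cross → Station Beta.
2. bodyguard Red crosses ← Station Alpha.
3. bodyguard Blue, bodyguard Gold, bodyguard Green, and bodyguard Red cross → Station Beta.
4. diplomat Red crosses ← Station Alpha.
5. diplomat Blue, diplomat Gold, diplomat Green, and diplomat Red cross → Station Beta.

5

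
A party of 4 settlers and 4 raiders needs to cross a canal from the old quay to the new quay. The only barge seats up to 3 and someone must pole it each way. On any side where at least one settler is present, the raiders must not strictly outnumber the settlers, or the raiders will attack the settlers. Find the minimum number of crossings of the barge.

9

Counting alone: each trip to the new quay takes at most 3 across and each return brings at least 1 back, so after t trips out (and t−1 returns) at most 3t − (t−1) of the 8 are across; that first reaches 8 at t = 4, so at least 7 crossings are needed.
The safety rule pushes this higher. Following every safe sequence of crossings, the most of the 8 that can be at the new quay as the barge arrives there on crossing 7 is 7 — never all 8.
So no plan with fewer than 9 crossings exists, and this one achieves 9:
1. 2 raiders → the new quay.  (the old quay: 4S 2R; the new quay: 0S 2R)
2. 1 raider ← the old quay.  (the old quay: 4S 3R; the new quay: 0S 1R)
3. 3 raiders → the new quay.  (the old quay: 4S 0R; the new quay: 0S 4R)
4. 1 raider ← the old quay.  (the old quay: 4S 1R; the new quay: 0S 3R)
5. 3 settlers → the new quay.  (the old quay: 1S 1R; the new quay: 3S 3R)
6. 1 settler and 1 raider ← the old quay.  (the old quay: 2S 2R; the new quay: 2S 2R)
7. 2 settlers → the new quay.  (the old quay: 0S 2R; the new quay: 4S 2R)
8. 1 raider ← the old quay.  (the old quay: 0S 3R; the new quay: 4S 1R)
9. 3 raiders → the new quay.  (the old quay: 0S 0R; the new quay: 4S 4R)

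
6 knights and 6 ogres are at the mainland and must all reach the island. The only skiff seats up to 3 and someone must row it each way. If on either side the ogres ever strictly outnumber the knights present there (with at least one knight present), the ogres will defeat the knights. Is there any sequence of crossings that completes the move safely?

No

Following every safe sequence of crossings from the start, the most of the 12 that can be at the island as the skiff arrives there on crossings 1, 3, 5 is 3, 5, 6 respectively; the best ever achieved is 6 of 12.
From crossing 7 on, no configuration arises that was not already reachable earlier: only 17 distinct safe configurations (who is on which side, and where the skiff is) can ever be reached, none of them has everyone across, and every continuation just revisits them. They are: 0 knights + 0 ogres across (skiff back at the start); 0 knights + 1 ogre across (skiff there); 0 knights + 1 ogre across (skiff back at the start); 0 knights + 2 ogres across (skiff there); 0 knights + 2 ogres across (skiff back at the start); 0 knights + 3 ogres across (skiff there); 0 knights + 3 ogres across (skiff back at the start); 0 knights + 4 ogres across (skiff there); 0 knights + 4 ogres across (skiff back at the start); 0 knights + 5 ogres across (skiff there); 0 knights + 5 ogres across (skiff back at the start); 0 knights + 6 ogres across (skiff there); 1 knight + 1 ogre across (skiff there); 1 knight + 1 ogre across (skiff back at the start); 2 knights + 2 ogres across (skiff there); 2 knights + 2 ogres across (skiff back at the start); 3 knights + 3 ogres across (skiff there). So no valid plan exists.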